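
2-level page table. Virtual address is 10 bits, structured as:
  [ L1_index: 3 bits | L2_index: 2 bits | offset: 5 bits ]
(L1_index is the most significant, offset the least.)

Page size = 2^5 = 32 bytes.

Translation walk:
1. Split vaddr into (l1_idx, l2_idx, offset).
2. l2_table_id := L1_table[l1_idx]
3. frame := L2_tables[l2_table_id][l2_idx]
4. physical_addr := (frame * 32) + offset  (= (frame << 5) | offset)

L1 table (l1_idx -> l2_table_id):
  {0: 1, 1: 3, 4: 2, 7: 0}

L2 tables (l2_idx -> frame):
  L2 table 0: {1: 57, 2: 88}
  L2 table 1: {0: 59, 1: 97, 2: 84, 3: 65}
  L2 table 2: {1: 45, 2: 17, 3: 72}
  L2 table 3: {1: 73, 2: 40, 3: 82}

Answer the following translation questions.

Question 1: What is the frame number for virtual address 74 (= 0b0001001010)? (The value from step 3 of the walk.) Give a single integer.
Answer: 84

Derivation:
vaddr = 74: l1_idx=0, l2_idx=2
L1[0] = 1; L2[1][2] = 84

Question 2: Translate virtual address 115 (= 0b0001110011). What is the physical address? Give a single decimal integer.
Answer: 2099

Derivation:
vaddr = 115 = 0b0001110011
Split: l1_idx=0, l2_idx=3, offset=19
L1[0] = 1
L2[1][3] = 65
paddr = 65 * 32 + 19 = 2099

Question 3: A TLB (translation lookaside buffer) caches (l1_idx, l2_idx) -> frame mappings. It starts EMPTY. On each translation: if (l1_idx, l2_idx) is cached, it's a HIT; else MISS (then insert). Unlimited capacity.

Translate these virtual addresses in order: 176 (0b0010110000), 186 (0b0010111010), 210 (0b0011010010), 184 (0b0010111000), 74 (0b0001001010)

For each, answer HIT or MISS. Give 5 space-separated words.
Answer: MISS HIT MISS HIT MISS

Derivation:
vaddr=176: (1,1) not in TLB -> MISS, insert
vaddr=186: (1,1) in TLB -> HIT
vaddr=210: (1,2) not in TLB -> MISS, insert
vaddr=184: (1,1) in TLB -> HIT
vaddr=74: (0,2) not in TLB -> MISS, insert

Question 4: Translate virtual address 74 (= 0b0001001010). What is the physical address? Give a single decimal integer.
Answer: 2698

Derivation:
vaddr = 74 = 0b0001001010
Split: l1_idx=0, l2_idx=2, offset=10
L1[0] = 1
L2[1][2] = 84
paddr = 84 * 32 + 10 = 2698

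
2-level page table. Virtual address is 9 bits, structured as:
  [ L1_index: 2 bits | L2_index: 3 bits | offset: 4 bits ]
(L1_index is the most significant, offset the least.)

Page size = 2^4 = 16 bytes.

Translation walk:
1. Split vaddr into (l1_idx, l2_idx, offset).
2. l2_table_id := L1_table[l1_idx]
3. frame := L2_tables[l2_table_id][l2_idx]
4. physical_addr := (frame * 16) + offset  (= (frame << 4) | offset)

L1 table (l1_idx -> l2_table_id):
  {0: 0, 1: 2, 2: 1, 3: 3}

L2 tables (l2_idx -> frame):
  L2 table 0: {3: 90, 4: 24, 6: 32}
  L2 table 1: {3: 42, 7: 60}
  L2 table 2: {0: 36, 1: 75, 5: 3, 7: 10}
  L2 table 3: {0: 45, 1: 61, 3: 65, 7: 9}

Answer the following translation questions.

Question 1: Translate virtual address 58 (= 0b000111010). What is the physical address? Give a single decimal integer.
Answer: 1450

Derivation:
vaddr = 58 = 0b000111010
Split: l1_idx=0, l2_idx=3, offset=10
L1[0] = 0
L2[0][3] = 90
paddr = 90 * 16 + 10 = 1450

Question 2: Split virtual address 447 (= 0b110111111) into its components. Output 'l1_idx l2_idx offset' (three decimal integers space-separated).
Answer: 3 3 15

Derivation:
vaddr = 447 = 0b110111111
  top 2 bits -> l1_idx = 3
  next 3 bits -> l2_idx = 3
  bottom 4 bits -> offset = 15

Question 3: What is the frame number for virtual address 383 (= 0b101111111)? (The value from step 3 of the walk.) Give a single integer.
vaddr = 383: l1_idx=2, l2_idx=7
L1[2] = 1; L2[1][7] = 60

Answer: 60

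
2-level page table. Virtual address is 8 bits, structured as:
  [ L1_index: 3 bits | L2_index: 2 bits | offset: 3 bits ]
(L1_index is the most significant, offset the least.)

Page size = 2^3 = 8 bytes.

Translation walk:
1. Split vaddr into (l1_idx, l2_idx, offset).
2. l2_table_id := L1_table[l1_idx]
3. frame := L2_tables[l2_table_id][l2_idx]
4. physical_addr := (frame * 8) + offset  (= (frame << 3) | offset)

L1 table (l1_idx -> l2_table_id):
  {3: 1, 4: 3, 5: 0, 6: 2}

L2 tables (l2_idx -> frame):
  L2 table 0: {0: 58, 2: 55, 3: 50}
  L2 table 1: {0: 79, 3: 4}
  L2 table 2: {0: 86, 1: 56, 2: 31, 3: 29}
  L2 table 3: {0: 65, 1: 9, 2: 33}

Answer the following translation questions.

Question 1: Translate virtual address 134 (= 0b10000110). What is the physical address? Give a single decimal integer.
Answer: 526

Derivation:
vaddr = 134 = 0b10000110
Split: l1_idx=4, l2_idx=0, offset=6
L1[4] = 3
L2[3][0] = 65
paddr = 65 * 8 + 6 = 526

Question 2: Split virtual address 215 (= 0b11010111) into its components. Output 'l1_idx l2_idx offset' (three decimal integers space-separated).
vaddr = 215 = 0b11010111
  top 3 bits -> l1_idx = 6
  next 2 bits -> l2_idx = 2
  bottom 3 bits -> offset = 7

Answer: 6 2 7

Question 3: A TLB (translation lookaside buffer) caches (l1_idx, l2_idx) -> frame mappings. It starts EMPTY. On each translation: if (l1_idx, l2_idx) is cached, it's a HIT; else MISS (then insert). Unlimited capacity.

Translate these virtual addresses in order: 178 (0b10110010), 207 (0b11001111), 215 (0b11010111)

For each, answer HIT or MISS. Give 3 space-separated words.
Answer: MISS MISS MISS

Derivation:
vaddr=178: (5,2) not in TLB -> MISS, insert
vaddr=207: (6,1) not in TLB -> MISS, insert
vaddr=215: (6,2) not in TLB -> MISS, insert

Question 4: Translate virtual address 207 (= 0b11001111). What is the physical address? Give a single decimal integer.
vaddr = 207 = 0b11001111
Split: l1_idx=6, l2_idx=1, offset=7
L1[6] = 2
L2[2][1] = 56
paddr = 56 * 8 + 7 = 455

Answer: 455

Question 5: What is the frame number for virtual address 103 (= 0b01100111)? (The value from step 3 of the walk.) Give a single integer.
vaddr = 103: l1_idx=3, l2_idx=0
L1[3] = 1; L2[1][0] = 79

Answer: 79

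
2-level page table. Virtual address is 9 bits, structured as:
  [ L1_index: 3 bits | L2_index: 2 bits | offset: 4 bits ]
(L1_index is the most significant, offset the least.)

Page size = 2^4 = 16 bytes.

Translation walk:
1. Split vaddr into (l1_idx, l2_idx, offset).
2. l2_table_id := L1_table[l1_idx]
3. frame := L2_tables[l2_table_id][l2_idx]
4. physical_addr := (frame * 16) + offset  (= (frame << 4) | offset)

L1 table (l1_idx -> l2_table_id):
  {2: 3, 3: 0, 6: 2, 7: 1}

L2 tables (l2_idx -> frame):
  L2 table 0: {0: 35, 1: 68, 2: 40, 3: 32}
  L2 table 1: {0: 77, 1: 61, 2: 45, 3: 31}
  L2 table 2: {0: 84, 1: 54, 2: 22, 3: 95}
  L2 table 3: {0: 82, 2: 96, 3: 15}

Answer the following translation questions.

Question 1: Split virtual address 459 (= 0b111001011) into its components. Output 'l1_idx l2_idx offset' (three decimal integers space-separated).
Answer: 7 0 11

Derivation:
vaddr = 459 = 0b111001011
  top 3 bits -> l1_idx = 7
  next 2 bits -> l2_idx = 0
  bottom 4 bits -> offset = 11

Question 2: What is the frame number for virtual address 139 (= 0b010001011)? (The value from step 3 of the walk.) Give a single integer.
vaddr = 139: l1_idx=2, l2_idx=0
L1[2] = 3; L2[3][0] = 82

Answer: 82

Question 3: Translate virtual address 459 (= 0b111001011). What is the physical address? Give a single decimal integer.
vaddr = 459 = 0b111001011
Split: l1_idx=7, l2_idx=0, offset=11
L1[7] = 1
L2[1][0] = 77
paddr = 77 * 16 + 11 = 1243

Answer: 1243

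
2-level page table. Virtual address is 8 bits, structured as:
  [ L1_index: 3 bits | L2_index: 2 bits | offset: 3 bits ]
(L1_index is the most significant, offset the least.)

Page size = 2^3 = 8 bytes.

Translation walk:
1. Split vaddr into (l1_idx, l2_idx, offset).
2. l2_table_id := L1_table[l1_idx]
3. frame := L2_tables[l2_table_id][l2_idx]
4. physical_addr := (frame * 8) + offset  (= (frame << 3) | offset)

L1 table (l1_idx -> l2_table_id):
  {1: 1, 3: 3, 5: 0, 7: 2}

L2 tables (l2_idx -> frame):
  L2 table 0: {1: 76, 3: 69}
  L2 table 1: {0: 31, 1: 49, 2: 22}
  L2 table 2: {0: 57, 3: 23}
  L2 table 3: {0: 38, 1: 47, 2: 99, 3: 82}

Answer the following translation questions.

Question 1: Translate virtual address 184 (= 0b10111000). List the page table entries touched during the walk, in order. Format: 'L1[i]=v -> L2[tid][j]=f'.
Answer: L1[5]=0 -> L2[0][3]=69

Derivation:
vaddr = 184 = 0b10111000
Split: l1_idx=5, l2_idx=3, offset=0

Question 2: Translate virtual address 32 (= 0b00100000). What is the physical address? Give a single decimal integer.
Answer: 248

Derivation:
vaddr = 32 = 0b00100000
Split: l1_idx=1, l2_idx=0, offset=0
L1[1] = 1
L2[1][0] = 31
paddr = 31 * 8 + 0 = 248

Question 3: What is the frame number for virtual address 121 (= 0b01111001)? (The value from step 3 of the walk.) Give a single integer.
Answer: 82

Derivation:
vaddr = 121: l1_idx=3, l2_idx=3
L1[3] = 3; L2[3][3] = 82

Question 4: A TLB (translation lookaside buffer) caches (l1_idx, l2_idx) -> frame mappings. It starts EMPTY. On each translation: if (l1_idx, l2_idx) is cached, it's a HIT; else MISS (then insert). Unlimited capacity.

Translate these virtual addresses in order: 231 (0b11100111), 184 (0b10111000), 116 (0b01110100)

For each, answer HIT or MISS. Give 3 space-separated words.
vaddr=231: (7,0) not in TLB -> MISS, insert
vaddr=184: (5,3) not in TLB -> MISS, insert
vaddr=116: (3,2) not in TLB -> MISS, insert

Answer: MISS MISS MISS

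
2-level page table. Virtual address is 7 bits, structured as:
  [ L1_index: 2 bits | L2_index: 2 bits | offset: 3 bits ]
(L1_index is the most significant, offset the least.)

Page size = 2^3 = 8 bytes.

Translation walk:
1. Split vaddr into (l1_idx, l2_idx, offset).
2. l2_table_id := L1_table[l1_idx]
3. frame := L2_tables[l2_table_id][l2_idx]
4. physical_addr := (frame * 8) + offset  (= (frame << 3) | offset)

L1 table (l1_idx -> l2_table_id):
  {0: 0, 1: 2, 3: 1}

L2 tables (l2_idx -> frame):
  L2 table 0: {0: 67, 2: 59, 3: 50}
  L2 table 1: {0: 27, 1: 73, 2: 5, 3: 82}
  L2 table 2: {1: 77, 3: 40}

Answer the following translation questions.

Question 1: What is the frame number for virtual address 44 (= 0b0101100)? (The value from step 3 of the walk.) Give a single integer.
vaddr = 44: l1_idx=1, l2_idx=1
L1[1] = 2; L2[2][1] = 77

Answer: 77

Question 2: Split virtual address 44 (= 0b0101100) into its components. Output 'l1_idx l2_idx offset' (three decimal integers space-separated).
Answer: 1 1 4

Derivation:
vaddr = 44 = 0b0101100
  top 2 bits -> l1_idx = 1
  next 2 bits -> l2_idx = 1
  bottom 3 bits -> offset = 4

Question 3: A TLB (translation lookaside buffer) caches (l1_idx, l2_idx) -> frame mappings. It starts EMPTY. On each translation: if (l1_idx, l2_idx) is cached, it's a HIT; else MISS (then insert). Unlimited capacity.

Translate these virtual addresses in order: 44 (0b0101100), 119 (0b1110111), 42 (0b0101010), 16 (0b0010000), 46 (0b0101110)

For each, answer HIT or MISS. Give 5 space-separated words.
Answer: MISS MISS HIT MISS HIT

Derivation:
vaddr=44: (1,1) not in TLB -> MISS, insert
vaddr=119: (3,2) not in TLB -> MISS, insert
vaddr=42: (1,1) in TLB -> HIT
vaddr=16: (0,2) not in TLB -> MISS, insert
vaddr=46: (1,1) in TLB -> HIT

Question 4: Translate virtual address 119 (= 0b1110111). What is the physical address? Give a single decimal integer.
vaddr = 119 = 0b1110111
Split: l1_idx=3, l2_idx=2, offset=7
L1[3] = 1
L2[1][2] = 5
paddr = 5 * 8 + 7 = 47

Answer: 47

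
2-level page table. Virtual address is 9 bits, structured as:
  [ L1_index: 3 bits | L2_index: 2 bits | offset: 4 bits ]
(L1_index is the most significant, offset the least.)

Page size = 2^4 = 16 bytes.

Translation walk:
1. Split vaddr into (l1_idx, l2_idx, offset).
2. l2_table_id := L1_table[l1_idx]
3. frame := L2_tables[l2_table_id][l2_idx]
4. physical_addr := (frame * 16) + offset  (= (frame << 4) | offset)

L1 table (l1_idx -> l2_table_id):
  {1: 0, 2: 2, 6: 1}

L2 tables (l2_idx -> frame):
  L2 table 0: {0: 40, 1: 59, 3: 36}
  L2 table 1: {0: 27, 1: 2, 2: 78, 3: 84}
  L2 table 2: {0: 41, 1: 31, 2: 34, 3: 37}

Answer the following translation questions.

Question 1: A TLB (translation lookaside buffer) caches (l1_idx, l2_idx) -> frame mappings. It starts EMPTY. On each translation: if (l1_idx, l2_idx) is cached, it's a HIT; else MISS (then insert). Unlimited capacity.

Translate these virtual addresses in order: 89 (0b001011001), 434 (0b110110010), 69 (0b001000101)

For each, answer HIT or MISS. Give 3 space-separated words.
vaddr=89: (1,1) not in TLB -> MISS, insert
vaddr=434: (6,3) not in TLB -> MISS, insert
vaddr=69: (1,0) not in TLB -> MISS, insert

Answer: MISS MISS MISS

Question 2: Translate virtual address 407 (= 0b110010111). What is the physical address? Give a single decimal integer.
vaddr = 407 = 0b110010111
Split: l1_idx=6, l2_idx=1, offset=7
L1[6] = 1
L2[1][1] = 2
paddr = 2 * 16 + 7 = 39

Answer: 39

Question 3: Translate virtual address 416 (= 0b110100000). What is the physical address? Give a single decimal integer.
vaddr = 416 = 0b110100000
Split: l1_idx=6, l2_idx=2, offset=0
L1[6] = 1
L2[1][2] = 78
paddr = 78 * 16 + 0 = 1248

Answer: 1248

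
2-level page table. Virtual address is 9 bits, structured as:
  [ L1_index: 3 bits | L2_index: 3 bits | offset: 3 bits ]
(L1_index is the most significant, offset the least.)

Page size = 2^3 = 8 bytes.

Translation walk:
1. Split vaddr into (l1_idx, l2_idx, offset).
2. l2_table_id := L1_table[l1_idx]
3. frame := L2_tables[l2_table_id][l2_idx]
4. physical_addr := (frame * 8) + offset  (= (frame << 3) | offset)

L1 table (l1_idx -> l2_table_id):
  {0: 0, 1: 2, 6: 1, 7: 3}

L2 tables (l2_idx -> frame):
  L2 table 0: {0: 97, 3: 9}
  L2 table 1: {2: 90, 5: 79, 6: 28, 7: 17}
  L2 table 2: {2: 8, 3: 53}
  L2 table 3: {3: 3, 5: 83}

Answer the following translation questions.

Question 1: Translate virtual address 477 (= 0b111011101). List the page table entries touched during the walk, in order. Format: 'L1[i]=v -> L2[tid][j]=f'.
Answer: L1[7]=3 -> L2[3][3]=3

Derivation:
vaddr = 477 = 0b111011101
Split: l1_idx=7, l2_idx=3, offset=5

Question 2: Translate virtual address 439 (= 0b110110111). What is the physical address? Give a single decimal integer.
vaddr = 439 = 0b110110111
Split: l1_idx=6, l2_idx=6, offset=7
L1[6] = 1
L2[1][6] = 28
paddr = 28 * 8 + 7 = 231

Answer: 231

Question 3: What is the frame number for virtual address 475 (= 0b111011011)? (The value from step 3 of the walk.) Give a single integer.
vaddr = 475: l1_idx=7, l2_idx=3
L1[7] = 3; L2[3][3] = 3

Answer: 3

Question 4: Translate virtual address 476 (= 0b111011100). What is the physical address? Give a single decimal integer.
vaddr = 476 = 0b111011100
Split: l1_idx=7, l2_idx=3, offset=4
L1[7] = 3
L2[3][3] = 3
paddr = 3 * 8 + 4 = 28

Answer: 28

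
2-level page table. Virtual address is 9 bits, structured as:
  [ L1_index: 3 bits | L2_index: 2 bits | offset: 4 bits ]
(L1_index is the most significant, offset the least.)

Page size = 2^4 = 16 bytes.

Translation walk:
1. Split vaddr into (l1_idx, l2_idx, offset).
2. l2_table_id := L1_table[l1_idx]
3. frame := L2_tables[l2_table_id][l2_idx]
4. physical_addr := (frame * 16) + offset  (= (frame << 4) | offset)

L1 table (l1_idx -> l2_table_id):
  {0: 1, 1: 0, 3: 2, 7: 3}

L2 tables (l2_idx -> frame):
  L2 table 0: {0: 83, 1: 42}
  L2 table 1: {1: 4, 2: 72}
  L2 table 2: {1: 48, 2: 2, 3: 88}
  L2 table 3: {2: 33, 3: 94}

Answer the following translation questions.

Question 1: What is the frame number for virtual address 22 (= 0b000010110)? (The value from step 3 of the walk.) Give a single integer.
vaddr = 22: l1_idx=0, l2_idx=1
L1[0] = 1; L2[1][1] = 4

Answer: 4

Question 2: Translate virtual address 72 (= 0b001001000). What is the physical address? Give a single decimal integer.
Answer: 1336

Derivation:
vaddr = 72 = 0b001001000
Split: l1_idx=1, l2_idx=0, offset=8
L1[1] = 0
L2[0][0] = 83
paddr = 83 * 16 + 8 = 1336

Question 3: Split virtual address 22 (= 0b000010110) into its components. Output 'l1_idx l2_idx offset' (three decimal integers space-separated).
Answer: 0 1 6

Derivation:
vaddr = 22 = 0b000010110
  top 3 bits -> l1_idx = 0
  next 2 bits -> l2_idx = 1
  bottom 4 bits -> offset = 6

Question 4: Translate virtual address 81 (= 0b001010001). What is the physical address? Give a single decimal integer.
vaddr = 81 = 0b001010001
Split: l1_idx=1, l2_idx=1, offset=1
L1[1] = 0
L2[0][1] = 42
paddr = 42 * 16 + 1 = 673

Answer: 673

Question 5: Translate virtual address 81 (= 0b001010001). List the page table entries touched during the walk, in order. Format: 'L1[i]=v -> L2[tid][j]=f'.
Answer: L1[1]=0 -> L2[0][1]=42

Derivation:
vaddr = 81 = 0b001010001
Split: l1_idx=1, l2_idx=1, offset=1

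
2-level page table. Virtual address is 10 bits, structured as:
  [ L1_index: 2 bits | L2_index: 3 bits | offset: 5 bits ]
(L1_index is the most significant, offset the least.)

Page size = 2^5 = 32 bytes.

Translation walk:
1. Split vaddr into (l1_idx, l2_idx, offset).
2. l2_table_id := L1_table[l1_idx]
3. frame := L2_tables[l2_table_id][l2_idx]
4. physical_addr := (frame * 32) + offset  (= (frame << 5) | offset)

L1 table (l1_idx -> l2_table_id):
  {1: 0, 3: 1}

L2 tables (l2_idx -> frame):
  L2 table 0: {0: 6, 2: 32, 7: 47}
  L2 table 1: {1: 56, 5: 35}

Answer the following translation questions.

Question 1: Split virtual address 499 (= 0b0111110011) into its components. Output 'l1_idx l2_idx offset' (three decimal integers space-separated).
Answer: 1 7 19

Derivation:
vaddr = 499 = 0b0111110011
  top 2 bits -> l1_idx = 1
  next 3 bits -> l2_idx = 7
  bottom 5 bits -> offset = 19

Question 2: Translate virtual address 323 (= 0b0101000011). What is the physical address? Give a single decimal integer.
Answer: 1027

Derivation:
vaddr = 323 = 0b0101000011
Split: l1_idx=1, l2_idx=2, offset=3
L1[1] = 0
L2[0][2] = 32
paddr = 32 * 32 + 3 = 1027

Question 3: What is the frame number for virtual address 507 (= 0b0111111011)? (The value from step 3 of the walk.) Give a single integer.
Answer: 47

Derivation:
vaddr = 507: l1_idx=1, l2_idx=7
L1[1] = 0; L2[0][7] = 47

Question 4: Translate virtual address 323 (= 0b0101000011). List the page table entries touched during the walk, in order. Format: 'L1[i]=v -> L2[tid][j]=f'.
Answer: L1[1]=0 -> L2[0][2]=32

Derivation:
vaddr = 323 = 0b0101000011
Split: l1_idx=1, l2_idx=2, offset=3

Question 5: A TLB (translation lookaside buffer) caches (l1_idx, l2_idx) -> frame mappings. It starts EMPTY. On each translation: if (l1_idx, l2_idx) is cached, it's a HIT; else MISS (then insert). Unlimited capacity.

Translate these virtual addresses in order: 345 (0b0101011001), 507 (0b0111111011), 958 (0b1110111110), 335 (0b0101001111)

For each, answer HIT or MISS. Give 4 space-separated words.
vaddr=345: (1,2) not in TLB -> MISS, insert
vaddr=507: (1,7) not in TLB -> MISS, insert
vaddr=958: (3,5) not in TLB -> MISS, insert
vaddr=335: (1,2) in TLB -> HIT

Answer: MISS MISS MISS HIT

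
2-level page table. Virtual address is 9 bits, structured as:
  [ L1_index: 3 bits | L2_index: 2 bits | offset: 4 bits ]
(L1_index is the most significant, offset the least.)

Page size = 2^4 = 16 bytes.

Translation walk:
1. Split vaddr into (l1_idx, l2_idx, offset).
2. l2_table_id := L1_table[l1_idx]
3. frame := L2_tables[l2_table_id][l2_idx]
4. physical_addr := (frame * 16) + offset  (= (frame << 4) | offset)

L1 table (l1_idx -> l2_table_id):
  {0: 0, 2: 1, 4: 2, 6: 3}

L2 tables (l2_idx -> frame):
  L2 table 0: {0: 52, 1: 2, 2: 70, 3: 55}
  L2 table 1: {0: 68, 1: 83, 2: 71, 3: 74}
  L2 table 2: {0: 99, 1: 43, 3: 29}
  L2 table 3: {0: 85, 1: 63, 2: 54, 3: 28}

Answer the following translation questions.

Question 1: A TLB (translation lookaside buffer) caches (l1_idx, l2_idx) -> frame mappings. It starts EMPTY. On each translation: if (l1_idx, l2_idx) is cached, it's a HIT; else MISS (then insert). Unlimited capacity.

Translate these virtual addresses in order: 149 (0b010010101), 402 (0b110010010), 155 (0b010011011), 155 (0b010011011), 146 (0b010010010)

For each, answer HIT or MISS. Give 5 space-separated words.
vaddr=149: (2,1) not in TLB -> MISS, insert
vaddr=402: (6,1) not in TLB -> MISS, insert
vaddr=155: (2,1) in TLB -> HIT
vaddr=155: (2,1) in TLB -> HIT
vaddr=146: (2,1) in TLB -> HIT

Answer: MISS MISS HIT HIT HIT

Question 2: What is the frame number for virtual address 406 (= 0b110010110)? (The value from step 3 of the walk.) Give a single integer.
Answer: 63

Derivation:
vaddr = 406: l1_idx=6, l2_idx=1
L1[6] = 3; L2[3][1] = 63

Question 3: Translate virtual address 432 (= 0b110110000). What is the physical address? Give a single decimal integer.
Answer: 448

Derivation:
vaddr = 432 = 0b110110000
Split: l1_idx=6, l2_idx=3, offset=0
L1[6] = 3
L2[3][3] = 28
paddr = 28 * 16 + 0 = 448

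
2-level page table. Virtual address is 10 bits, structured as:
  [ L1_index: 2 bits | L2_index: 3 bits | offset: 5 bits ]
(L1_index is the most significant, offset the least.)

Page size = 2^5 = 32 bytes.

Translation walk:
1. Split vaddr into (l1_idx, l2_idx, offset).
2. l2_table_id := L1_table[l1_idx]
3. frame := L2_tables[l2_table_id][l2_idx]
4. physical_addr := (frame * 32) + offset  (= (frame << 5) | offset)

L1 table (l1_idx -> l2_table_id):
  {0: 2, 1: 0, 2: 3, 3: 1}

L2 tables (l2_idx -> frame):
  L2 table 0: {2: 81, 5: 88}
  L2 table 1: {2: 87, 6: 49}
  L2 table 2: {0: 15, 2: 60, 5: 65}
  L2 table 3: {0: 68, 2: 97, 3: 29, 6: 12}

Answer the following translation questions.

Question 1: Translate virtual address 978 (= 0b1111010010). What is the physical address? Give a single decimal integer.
Answer: 1586

Derivation:
vaddr = 978 = 0b1111010010
Split: l1_idx=3, l2_idx=6, offset=18
L1[3] = 1
L2[1][6] = 49
paddr = 49 * 32 + 18 = 1586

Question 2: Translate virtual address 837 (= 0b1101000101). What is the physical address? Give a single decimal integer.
vaddr = 837 = 0b1101000101
Split: l1_idx=3, l2_idx=2, offset=5
L1[3] = 1
L2[1][2] = 87
paddr = 87 * 32 + 5 = 2789

Answer: 2789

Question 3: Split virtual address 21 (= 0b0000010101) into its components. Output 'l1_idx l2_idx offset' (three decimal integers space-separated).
Answer: 0 0 21

Derivation:
vaddr = 21 = 0b0000010101
  top 2 bits -> l1_idx = 0
  next 3 bits -> l2_idx = 0
  bottom 5 bits -> offset = 21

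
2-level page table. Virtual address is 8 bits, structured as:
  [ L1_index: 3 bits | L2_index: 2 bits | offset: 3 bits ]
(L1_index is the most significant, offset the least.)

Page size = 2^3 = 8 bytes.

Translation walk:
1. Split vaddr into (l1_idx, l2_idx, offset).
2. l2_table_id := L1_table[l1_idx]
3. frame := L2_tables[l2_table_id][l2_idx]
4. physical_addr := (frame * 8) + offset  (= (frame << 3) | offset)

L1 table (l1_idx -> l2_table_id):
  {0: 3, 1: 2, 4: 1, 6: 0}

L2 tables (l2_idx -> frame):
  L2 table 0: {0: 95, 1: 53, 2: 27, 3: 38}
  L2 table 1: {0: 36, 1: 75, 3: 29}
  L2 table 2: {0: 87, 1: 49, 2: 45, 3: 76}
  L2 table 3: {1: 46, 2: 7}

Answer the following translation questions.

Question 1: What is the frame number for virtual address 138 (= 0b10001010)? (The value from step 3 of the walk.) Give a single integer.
vaddr = 138: l1_idx=4, l2_idx=1
L1[4] = 1; L2[1][1] = 75

Answer: 75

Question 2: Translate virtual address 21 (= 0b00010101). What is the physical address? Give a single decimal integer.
Answer: 61

Derivation:
vaddr = 21 = 0b00010101
Split: l1_idx=0, l2_idx=2, offset=5
L1[0] = 3
L2[3][2] = 7
paddr = 7 * 8 + 5 = 61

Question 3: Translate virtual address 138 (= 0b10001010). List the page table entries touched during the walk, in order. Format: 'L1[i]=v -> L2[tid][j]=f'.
Answer: L1[4]=1 -> L2[1][1]=75

Derivation:
vaddr = 138 = 0b10001010
Split: l1_idx=4, l2_idx=1, offset=2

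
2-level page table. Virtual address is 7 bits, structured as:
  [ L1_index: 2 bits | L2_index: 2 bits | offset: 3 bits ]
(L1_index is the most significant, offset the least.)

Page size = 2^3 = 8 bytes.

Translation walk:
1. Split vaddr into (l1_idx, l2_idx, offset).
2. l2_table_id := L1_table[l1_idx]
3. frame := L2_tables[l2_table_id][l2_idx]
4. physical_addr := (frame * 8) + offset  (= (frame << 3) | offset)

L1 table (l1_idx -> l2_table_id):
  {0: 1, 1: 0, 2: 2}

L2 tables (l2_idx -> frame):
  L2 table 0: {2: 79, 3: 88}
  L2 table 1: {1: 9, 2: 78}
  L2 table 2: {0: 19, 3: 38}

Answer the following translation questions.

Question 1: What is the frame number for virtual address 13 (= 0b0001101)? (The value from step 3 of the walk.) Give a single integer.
vaddr = 13: l1_idx=0, l2_idx=1
L1[0] = 1; L2[1][1] = 9

Answer: 9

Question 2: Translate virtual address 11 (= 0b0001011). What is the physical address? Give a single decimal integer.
vaddr = 11 = 0b0001011
Split: l1_idx=0, l2_idx=1, offset=3
L1[0] = 1
L2[1][1] = 9
paddr = 9 * 8 + 3 = 75

Answer: 75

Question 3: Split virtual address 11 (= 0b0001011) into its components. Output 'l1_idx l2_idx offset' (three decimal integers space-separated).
Answer: 0 1 3

Derivation:
vaddr = 11 = 0b0001011
  top 2 bits -> l1_idx = 0
  next 2 bits -> l2_idx = 1
  bottom 3 bits -> offset = 3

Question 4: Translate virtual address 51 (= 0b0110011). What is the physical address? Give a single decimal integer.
Answer: 635

Derivation:
vaddr = 51 = 0b0110011
Split: l1_idx=1, l2_idx=2, offset=3
L1[1] = 0
L2[0][2] = 79
paddr = 79 * 8 + 3 = 635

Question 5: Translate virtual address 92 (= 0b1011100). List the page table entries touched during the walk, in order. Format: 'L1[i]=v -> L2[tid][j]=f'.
vaddr = 92 = 0b1011100
Split: l1_idx=2, l2_idx=3, offset=4

Answer: L1[2]=2 -> L2[2][3]=38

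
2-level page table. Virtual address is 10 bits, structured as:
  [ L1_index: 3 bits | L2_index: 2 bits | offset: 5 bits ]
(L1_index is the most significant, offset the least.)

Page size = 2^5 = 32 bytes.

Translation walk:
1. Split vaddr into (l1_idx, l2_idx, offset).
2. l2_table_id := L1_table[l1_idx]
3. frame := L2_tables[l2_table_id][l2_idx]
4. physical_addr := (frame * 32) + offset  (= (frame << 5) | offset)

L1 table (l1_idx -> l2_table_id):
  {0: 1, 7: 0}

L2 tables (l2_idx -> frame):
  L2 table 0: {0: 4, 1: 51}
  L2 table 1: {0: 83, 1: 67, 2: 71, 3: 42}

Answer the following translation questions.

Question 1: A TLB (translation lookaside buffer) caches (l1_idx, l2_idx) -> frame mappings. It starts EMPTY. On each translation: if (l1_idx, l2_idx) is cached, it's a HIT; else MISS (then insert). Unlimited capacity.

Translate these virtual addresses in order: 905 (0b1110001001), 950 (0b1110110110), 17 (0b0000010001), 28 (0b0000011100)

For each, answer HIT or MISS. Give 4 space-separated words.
Answer: MISS MISS MISS HIT

Derivation:
vaddr=905: (7,0) not in TLB -> MISS, insert
vaddr=950: (7,1) not in TLB -> MISS, insert
vaddr=17: (0,0) not in TLB -> MISS, insert
vaddr=28: (0,0) in TLB -> HIT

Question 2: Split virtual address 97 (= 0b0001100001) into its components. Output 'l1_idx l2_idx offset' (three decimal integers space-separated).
vaddr = 97 = 0b0001100001
  top 3 bits -> l1_idx = 0
  next 2 bits -> l2_idx = 3
  bottom 5 bits -> offset = 1

Answer: 0 3 1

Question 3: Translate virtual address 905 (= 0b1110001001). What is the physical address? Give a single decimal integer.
Answer: 137

Derivation:
vaddr = 905 = 0b1110001001
Split: l1_idx=7, l2_idx=0, offset=9
L1[7] = 0
L2[0][0] = 4
paddr = 4 * 32 + 9 = 137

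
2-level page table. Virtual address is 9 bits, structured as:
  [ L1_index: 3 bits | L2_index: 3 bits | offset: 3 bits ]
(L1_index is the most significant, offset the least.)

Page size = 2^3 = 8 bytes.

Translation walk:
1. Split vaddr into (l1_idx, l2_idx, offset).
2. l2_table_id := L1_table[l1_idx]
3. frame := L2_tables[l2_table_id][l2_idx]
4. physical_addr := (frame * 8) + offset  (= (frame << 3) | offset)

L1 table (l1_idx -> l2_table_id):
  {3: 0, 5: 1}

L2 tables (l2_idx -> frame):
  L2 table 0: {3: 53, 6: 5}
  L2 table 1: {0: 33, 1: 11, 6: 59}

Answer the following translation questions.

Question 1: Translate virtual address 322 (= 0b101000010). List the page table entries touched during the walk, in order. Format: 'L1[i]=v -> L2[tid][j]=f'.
vaddr = 322 = 0b101000010
Split: l1_idx=5, l2_idx=0, offset=2

Answer: L1[5]=1 -> L2[1][0]=33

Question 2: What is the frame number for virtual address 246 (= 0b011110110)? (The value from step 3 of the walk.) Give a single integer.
vaddr = 246: l1_idx=3, l2_idx=6
L1[3] = 0; L2[0][6] = 5

Answer: 5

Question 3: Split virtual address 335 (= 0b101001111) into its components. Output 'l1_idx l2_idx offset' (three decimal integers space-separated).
Answer: 5 1 7

Derivation:
vaddr = 335 = 0b101001111
  top 3 bits -> l1_idx = 5
  next 3 bits -> l2_idx = 1
  bottom 3 bits -> offset = 7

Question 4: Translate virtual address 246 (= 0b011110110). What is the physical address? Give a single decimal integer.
vaddr = 246 = 0b011110110
Split: l1_idx=3, l2_idx=6, offset=6
L1[3] = 0
L2[0][6] = 5
paddr = 5 * 8 + 6 = 46

Answer: 46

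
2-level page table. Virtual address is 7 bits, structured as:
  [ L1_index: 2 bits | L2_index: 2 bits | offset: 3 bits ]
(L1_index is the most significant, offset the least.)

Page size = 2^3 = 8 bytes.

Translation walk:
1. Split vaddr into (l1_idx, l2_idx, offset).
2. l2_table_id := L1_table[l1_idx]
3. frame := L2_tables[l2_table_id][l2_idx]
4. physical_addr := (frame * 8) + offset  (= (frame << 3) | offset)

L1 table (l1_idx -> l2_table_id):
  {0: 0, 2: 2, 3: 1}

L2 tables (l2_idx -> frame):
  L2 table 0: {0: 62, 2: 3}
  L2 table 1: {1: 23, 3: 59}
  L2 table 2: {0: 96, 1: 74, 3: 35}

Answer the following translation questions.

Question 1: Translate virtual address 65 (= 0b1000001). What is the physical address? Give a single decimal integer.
Answer: 769

Derivation:
vaddr = 65 = 0b1000001
Split: l1_idx=2, l2_idx=0, offset=1
L1[2] = 2
L2[2][0] = 96
paddr = 96 * 8 + 1 = 769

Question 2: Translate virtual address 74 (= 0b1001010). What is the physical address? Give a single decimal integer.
vaddr = 74 = 0b1001010
Split: l1_idx=2, l2_idx=1, offset=2
L1[2] = 2
L2[2][1] = 74
paddr = 74 * 8 + 2 = 594

Answer: 594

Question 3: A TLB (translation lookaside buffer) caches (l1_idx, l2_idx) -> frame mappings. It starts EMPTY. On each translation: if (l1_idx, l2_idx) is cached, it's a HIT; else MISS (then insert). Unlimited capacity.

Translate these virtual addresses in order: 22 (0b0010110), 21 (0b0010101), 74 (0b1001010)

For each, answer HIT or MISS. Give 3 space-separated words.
vaddr=22: (0,2) not in TLB -> MISS, insert
vaddr=21: (0,2) in TLB -> HIT
vaddr=74: (2,1) not in TLB -> MISS, insert

Answer: MISS HIT MISS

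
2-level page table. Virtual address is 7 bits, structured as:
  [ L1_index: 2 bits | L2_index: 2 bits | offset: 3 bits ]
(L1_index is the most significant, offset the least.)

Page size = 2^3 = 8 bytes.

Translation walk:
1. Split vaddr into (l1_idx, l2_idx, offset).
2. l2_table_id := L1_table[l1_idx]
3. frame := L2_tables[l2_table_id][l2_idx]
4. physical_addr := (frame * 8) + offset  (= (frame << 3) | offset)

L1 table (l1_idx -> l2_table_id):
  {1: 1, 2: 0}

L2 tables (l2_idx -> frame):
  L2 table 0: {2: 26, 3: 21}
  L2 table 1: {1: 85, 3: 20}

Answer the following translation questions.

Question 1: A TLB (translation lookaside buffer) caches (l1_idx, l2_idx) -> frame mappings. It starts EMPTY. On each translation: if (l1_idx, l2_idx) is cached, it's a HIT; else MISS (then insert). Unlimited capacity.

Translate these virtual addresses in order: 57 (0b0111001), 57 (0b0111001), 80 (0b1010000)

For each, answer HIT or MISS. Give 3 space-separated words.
vaddr=57: (1,3) not in TLB -> MISS, insert
vaddr=57: (1,3) in TLB -> HIT
vaddr=80: (2,2) not in TLB -> MISS, insert

Answer: MISS HIT MISS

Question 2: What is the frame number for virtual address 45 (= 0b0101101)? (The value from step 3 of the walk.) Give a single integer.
Answer: 85

Derivation:
vaddr = 45: l1_idx=1, l2_idx=1
L1[1] = 1; L2[1][1] = 85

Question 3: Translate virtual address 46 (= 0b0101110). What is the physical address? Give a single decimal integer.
vaddr = 46 = 0b0101110
Split: l1_idx=1, l2_idx=1, offset=6
L1[1] = 1
L2[1][1] = 85
paddr = 85 * 8 + 6 = 686

Answer: 686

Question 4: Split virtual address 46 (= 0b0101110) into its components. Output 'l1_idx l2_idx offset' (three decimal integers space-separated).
Answer: 1 1 6

Derivation:
vaddr = 46 = 0b0101110
  top 2 bits -> l1_idx = 1
  next 2 bits -> l2_idx = 1
  bottom 3 bits -> offset = 6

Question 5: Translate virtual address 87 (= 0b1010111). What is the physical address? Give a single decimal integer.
vaddr = 87 = 0b1010111
Split: l1_idx=2, l2_idx=2, offset=7
L1[2] = 0
L2[0][2] = 26
paddr = 26 * 8 + 7 = 215

Answer: 215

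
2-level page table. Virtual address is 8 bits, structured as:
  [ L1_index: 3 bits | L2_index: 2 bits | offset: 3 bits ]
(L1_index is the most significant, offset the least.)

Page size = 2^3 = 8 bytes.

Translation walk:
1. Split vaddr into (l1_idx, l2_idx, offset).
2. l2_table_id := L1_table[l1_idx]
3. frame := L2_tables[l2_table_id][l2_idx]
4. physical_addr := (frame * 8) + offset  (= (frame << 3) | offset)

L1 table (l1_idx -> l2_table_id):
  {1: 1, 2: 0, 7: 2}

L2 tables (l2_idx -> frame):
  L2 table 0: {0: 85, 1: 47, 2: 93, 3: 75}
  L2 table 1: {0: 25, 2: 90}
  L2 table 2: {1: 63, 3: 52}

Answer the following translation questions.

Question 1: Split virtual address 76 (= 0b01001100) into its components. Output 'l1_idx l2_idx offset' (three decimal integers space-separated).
Answer: 2 1 4

Derivation:
vaddr = 76 = 0b01001100
  top 3 bits -> l1_idx = 2
  next 2 bits -> l2_idx = 1
  bottom 3 bits -> offset = 4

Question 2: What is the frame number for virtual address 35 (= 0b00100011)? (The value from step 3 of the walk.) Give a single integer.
vaddr = 35: l1_idx=1, l2_idx=0
L1[1] = 1; L2[1][0] = 25

Answer: 25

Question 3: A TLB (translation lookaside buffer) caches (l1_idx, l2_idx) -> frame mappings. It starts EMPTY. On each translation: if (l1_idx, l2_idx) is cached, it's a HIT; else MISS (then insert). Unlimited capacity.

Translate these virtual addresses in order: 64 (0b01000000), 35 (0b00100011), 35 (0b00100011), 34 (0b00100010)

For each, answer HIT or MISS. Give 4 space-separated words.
Answer: MISS MISS HIT HIT

Derivation:
vaddr=64: (2,0) not in TLB -> MISS, insert
vaddr=35: (1,0) not in TLB -> MISS, insert
vaddr=35: (1,0) in TLB -> HIT
vaddr=34: (1,0) in TLB -> HIT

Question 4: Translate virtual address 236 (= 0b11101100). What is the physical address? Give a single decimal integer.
Answer: 508

Derivation:
vaddr = 236 = 0b11101100
Split: l1_idx=7, l2_idx=1, offset=4
L1[7] = 2
L2[2][1] = 63
paddr = 63 * 8 + 4 = 508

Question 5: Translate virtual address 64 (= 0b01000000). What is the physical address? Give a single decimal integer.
vaddr = 64 = 0b01000000
Split: l1_idx=2, l2_idx=0, offset=0
L1[2] = 0
L2[0][0] = 85
paddr = 85 * 8 + 0 = 680

Answer: 680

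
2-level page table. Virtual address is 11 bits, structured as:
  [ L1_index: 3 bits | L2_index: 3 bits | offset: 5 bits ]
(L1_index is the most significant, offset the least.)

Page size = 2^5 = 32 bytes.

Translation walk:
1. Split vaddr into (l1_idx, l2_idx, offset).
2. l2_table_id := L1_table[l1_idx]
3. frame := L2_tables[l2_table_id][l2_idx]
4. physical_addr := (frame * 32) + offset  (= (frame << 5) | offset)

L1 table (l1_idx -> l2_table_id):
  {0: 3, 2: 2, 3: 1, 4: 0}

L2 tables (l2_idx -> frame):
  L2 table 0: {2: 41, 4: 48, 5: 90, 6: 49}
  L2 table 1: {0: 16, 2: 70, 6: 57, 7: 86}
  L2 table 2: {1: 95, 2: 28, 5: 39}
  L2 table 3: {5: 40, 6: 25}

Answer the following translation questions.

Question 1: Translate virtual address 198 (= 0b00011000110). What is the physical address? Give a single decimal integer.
vaddr = 198 = 0b00011000110
Split: l1_idx=0, l2_idx=6, offset=6
L1[0] = 3
L2[3][6] = 25
paddr = 25 * 32 + 6 = 806

Answer: 806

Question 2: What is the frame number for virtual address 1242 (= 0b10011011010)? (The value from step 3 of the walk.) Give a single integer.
Answer: 49

Derivation:
vaddr = 1242: l1_idx=4, l2_idx=6
L1[4] = 0; L2[0][6] = 49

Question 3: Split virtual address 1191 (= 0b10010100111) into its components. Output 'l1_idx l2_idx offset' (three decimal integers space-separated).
vaddr = 1191 = 0b10010100111
  top 3 bits -> l1_idx = 4
  next 3 bits -> l2_idx = 5
  bottom 5 bits -> offset = 7

Answer: 4 5 7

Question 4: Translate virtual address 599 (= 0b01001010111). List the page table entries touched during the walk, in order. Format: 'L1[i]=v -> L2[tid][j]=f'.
Answer: L1[2]=2 -> L2[2][2]=28

Derivation:
vaddr = 599 = 0b01001010111
Split: l1_idx=2, l2_idx=2, offset=23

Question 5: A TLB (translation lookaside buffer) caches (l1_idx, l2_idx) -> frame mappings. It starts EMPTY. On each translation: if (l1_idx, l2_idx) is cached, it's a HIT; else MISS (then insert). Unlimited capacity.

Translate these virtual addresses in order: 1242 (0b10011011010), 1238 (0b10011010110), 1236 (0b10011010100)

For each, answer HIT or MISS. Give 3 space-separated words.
Answer: MISS HIT HIT

Derivation:
vaddr=1242: (4,6) not in TLB -> MISS, insert
vaddr=1238: (4,6) in TLB -> HIT
vaddr=1236: (4,6) in TLB -> HIT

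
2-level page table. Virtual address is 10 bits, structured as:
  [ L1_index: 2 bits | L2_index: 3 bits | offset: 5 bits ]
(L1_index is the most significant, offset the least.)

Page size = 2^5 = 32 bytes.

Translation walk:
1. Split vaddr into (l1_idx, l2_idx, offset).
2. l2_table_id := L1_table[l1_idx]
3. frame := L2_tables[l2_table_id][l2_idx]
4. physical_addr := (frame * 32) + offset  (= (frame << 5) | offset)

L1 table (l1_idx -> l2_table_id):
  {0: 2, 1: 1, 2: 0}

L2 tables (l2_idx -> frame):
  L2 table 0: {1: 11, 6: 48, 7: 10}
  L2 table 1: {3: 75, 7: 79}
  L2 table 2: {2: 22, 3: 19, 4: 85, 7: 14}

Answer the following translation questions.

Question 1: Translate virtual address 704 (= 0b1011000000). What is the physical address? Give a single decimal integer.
vaddr = 704 = 0b1011000000
Split: l1_idx=2, l2_idx=6, offset=0
L1[2] = 0
L2[0][6] = 48
paddr = 48 * 32 + 0 = 1536

Answer: 1536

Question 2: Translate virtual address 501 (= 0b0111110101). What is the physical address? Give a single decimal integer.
Answer: 2549

Derivation:
vaddr = 501 = 0b0111110101
Split: l1_idx=1, l2_idx=7, offset=21
L1[1] = 1
L2[1][7] = 79
paddr = 79 * 32 + 21 = 2549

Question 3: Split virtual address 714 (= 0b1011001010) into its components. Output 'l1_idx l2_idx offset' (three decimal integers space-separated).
Answer: 2 6 10

Derivation:
vaddr = 714 = 0b1011001010
  top 2 bits -> l1_idx = 2
  next 3 bits -> l2_idx = 6
  bottom 5 bits -> offset = 10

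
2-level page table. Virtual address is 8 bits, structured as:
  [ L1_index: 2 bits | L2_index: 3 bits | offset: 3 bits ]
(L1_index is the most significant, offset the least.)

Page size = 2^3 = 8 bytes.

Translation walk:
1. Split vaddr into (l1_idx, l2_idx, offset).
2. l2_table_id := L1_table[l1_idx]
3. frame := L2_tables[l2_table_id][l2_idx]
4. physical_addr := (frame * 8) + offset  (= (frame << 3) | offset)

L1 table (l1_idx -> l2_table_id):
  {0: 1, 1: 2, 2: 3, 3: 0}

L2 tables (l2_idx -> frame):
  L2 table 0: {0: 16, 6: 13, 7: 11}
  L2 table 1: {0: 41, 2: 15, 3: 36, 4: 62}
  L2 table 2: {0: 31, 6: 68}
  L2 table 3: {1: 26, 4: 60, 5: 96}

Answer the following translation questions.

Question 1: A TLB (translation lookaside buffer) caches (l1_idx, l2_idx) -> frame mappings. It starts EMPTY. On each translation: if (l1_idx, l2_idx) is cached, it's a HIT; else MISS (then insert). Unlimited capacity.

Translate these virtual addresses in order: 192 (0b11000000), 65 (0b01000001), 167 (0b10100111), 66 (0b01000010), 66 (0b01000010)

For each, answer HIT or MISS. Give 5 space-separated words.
vaddr=192: (3,0) not in TLB -> MISS, insert
vaddr=65: (1,0) not in TLB -> MISS, insert
vaddr=167: (2,4) not in TLB -> MISS, insert
vaddr=66: (1,0) in TLB -> HIT
vaddr=66: (1,0) in TLB -> HIT

Answer: MISS MISS MISS HIT HIT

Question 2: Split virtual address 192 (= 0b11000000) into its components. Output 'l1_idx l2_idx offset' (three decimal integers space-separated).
vaddr = 192 = 0b11000000
  top 2 bits -> l1_idx = 3
  next 3 bits -> l2_idx = 0
  bottom 3 bits -> offset = 0

Answer: 3 0 0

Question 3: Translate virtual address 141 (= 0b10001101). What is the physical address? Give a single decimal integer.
Answer: 213

Derivation:
vaddr = 141 = 0b10001101
Split: l1_idx=2, l2_idx=1, offset=5
L1[2] = 3
L2[3][1] = 26
paddr = 26 * 8 + 5 = 213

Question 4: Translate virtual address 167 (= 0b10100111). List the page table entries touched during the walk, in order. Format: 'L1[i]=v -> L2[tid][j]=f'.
Answer: L1[2]=3 -> L2[3][4]=60

Derivation:
vaddr = 167 = 0b10100111
Split: l1_idx=2, l2_idx=4, offset=7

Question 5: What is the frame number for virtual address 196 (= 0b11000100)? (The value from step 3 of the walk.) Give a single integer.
vaddr = 196: l1_idx=3, l2_idx=0
L1[3] = 0; L2[0][0] = 16

Answer: 16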